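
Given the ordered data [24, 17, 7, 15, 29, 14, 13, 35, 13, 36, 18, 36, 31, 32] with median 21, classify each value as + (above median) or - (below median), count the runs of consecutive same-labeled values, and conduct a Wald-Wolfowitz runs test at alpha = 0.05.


Step 1: Compute median = 21; label A = above, B = below.
Labels in order: ABBBABBABABAAA  (n_A = 7, n_B = 7)
Step 2: Count runs R = 9.
Step 3: Under H0 (random ordering), E[R] = 2*n_A*n_B/(n_A+n_B) + 1 = 2*7*7/14 + 1 = 8.0000.
        Var[R] = 2*n_A*n_B*(2*n_A*n_B - n_A - n_B) / ((n_A+n_B)^2 * (n_A+n_B-1)) = 8232/2548 = 3.2308.
        SD[R] = 1.7974.
Step 4: Continuity-corrected z = (R - 0.5 - E[R]) / SD[R] = (9 - 0.5 - 8.0000) / 1.7974 = 0.2782.
Step 5: Two-sided p-value via normal approximation = 2*(1 - Phi(|z|)) = 0.780879.
Step 6: alpha = 0.05. fail to reject H0.

R = 9, z = 0.2782, p = 0.780879, fail to reject H0.


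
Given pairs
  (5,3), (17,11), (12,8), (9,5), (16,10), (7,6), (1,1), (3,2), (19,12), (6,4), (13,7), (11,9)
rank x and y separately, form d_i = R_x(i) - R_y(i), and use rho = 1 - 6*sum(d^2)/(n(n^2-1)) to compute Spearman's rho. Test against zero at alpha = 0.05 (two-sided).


Step 1: Rank x and y separately (midranks; no ties here).
rank(x): 5->3, 17->11, 12->8, 9->6, 16->10, 7->5, 1->1, 3->2, 19->12, 6->4, 13->9, 11->7
rank(y): 3->3, 11->11, 8->8, 5->5, 10->10, 6->6, 1->1, 2->2, 12->12, 4->4, 7->7, 9->9
Step 2: d_i = R_x(i) - R_y(i); compute d_i^2.
  (3-3)^2=0, (11-11)^2=0, (8-8)^2=0, (6-5)^2=1, (10-10)^2=0, (5-6)^2=1, (1-1)^2=0, (2-2)^2=0, (12-12)^2=0, (4-4)^2=0, (9-7)^2=4, (7-9)^2=4
sum(d^2) = 10.
Step 3: rho = 1 - 6*10 / (12*(12^2 - 1)) = 1 - 60/1716 = 0.965035.
Step 4: Under H0, t = rho * sqrt((n-2)/(1-rho^2)) = 11.6424 ~ t(10).
Step 5: Two-sided p-value from the t-distribution with 10 df = 0.000000.
Step 6: alpha = 0.05. reject H0.

rho = 0.9650, p = 0.000000, reject H0 at alpha = 0.05.


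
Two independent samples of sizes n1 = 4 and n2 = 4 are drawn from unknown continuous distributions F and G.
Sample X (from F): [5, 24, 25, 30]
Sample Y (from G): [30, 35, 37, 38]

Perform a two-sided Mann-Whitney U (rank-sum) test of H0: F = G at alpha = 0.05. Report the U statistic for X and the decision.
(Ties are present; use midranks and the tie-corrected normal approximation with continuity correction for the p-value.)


Step 1: Combine and sort all 8 observations; assign midranks.
sorted (value, group): (5,X), (24,X), (25,X), (30,X), (30,Y), (35,Y), (37,Y), (38,Y)
ranks: 5->1, 24->2, 25->3, 30->4.5, 30->4.5, 35->6, 37->7, 38->8
Step 2: Rank sum for X: R1 = 1 + 2 + 3 + 4.5 = 10.5.
Step 3: U_X = R1 - n1(n1+1)/2 = 10.5 - 4*5/2 = 10.5 - 10 = 0.5.
       U_Y = n1*n2 - U_X = 16 - 0.5 = 15.5.
Step 4: Ties are present, so use the tie-corrected normal approximation (with continuity correction) for the p-value.
Step 5: p-value = 0.042066; compare to alpha = 0.05. reject H0.

U_X = 0.5, p = 0.042066, reject H0 at alpha = 0.05.


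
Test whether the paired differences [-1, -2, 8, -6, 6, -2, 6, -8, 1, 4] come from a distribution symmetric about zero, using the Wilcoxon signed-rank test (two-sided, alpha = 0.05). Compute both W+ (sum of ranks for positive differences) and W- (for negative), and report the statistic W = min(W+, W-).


Step 1: Drop any zero differences (none here) and take |d_i|.
|d| = [1, 2, 8, 6, 6, 2, 6, 8, 1, 4]
Step 2: Midrank |d_i| (ties get averaged ranks).
ranks: |1|->1.5, |2|->3.5, |8|->9.5, |6|->7, |6|->7, |2|->3.5, |6|->7, |8|->9.5, |1|->1.5, |4|->5
Step 3: Attach original signs; sum ranks with positive sign and with negative sign.
W+ = 9.5 + 7 + 7 + 1.5 + 5 = 30
W- = 1.5 + 3.5 + 7 + 3.5 + 9.5 = 25
(Check: W+ + W- = 55 should equal n(n+1)/2 = 55.)
Step 4: Test statistic W = min(W+, W-) = 25.
Step 5: Ties in |d|, so use the tie-corrected normal approximation.
        E[W] = n(n+1)/4 = 10*11/4 = 27.5.
        Tie groups: |d|=1 (t=2), |d|=2 (t=2), |d|=6 (t=3), |d|=8 (t=2); sum(t^3 - t) = 42.
        Var[W] = n(n+1)(2n+1)/24 - sum(t^3-t)/48 = 2310/24 - 42/48 = 95.375.
        z = (W - E[W]) / sqrt(Var[W]) = (25 - 27.5) / 9.7660 = -0.2560.
        Two-sided p = 2*Phi(z) = 0.797959.
Step 6: alpha = 0.05. fail to reject H0.

W+ = 30, W- = 25, W = min = 25, p = 0.797959, fail to reject H0.


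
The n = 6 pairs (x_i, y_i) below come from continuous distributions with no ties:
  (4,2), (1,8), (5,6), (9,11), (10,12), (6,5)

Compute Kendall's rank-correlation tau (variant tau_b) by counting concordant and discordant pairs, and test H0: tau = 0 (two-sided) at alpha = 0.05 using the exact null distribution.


Step 1: Enumerate the 15 unordered pairs (i,j) with i<j and classify each by sign(x_j-x_i) * sign(y_j-y_i).
  (1,2):dx=-3,dy=+6->D; (1,3):dx=+1,dy=+4->C; (1,4):dx=+5,dy=+9->C; (1,5):dx=+6,dy=+10->C
  (1,6):dx=+2,dy=+3->C; (2,3):dx=+4,dy=-2->D; (2,4):dx=+8,dy=+3->C; (2,5):dx=+9,dy=+4->C
  (2,6):dx=+5,dy=-3->D; (3,4):dx=+4,dy=+5->C; (3,5):dx=+5,dy=+6->C; (3,6):dx=+1,dy=-1->D
  (4,5):dx=+1,dy=+1->C; (4,6):dx=-3,dy=-6->C; (5,6):dx=-4,dy=-7->C
Step 2: C = 11, D = 4, total pairs = 15.
Step 3: tau = (C - D)/(n(n-1)/2) = (11 - 4)/15 = 0.466667.
Step 4: Exact two-sided p-value (enumerate n! = 720 permutations of y under H0): p = 0.272222.
Step 5: alpha = 0.05. fail to reject H0.

tau_b = 0.4667 (C=11, D=4), p = 0.272222, fail to reject H0.


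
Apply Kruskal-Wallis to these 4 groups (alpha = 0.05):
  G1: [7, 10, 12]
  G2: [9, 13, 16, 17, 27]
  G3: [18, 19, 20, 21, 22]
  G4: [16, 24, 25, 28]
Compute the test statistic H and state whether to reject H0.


Step 1: Combine all N = 17 observations and assign midranks.
sorted (value, group, rank): (7,G1,1), (9,G2,2), (10,G1,3), (12,G1,4), (13,G2,5), (16,G2,6.5), (16,G4,6.5), (17,G2,8), (18,G3,9), (19,G3,10), (20,G3,11), (21,G3,12), (22,G3,13), (24,G4,14), (25,G4,15), (27,G2,16), (28,G4,17)
Step 2: Sum ranks within each group.
R_1 = 8 (n_1 = 3)
R_2 = 37.5 (n_2 = 5)
R_3 = 55 (n_3 = 5)
R_4 = 52.5 (n_4 = 4)
Step 3: H = 12/(N(N+1)) * sum(R_i^2/n_i) - 3(N+1)
     = 12/(17*18) * (8^2/3 + 37.5^2/5 + 55^2/5 + 52.5^2/4) - 3*18
     = 0.039216 * 1596.65 - 54
     = 8.613562.
Step 4: Ties present; correction factor C = 1 - 6/(17^3 - 17) = 0.998775. Corrected H = 8.613562 / 0.998775 = 8.624131.
Step 5: Under H0, H ~ chi^2(3); p-value = 0.034729.
Step 6: alpha = 0.05. reject H0.

H = 8.6241, df = 3, p = 0.034729, reject H0.


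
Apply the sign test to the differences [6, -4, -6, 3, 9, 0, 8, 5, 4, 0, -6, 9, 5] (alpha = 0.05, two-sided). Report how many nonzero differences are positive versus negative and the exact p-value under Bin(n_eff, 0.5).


Step 1: Discard zero differences. Original n = 13; n_eff = number of nonzero differences = 11.
Nonzero differences (with sign): +6, -4, -6, +3, +9, +8, +5, +4, -6, +9, +5
Step 2: Count signs: positive = 8, negative = 3.
Step 3: Under H0: P(positive) = 0.5, so the number of positives S ~ Bin(11, 0.5).
Step 4: Two-sided exact p-value = sum of Bin(11,0.5) probabilities at or below the observed probability = 0.226562.
Step 5: alpha = 0.05. fail to reject H0.

n_eff = 11, pos = 8, neg = 3, p = 0.226562, fail to reject H0.


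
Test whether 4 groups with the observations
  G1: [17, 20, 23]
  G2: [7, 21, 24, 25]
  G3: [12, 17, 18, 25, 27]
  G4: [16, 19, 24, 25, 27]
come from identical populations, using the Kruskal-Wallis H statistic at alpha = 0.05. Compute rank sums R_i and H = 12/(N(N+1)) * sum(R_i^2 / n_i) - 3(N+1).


Step 1: Combine all N = 17 observations and assign midranks.
sorted (value, group, rank): (7,G2,1), (12,G3,2), (16,G4,3), (17,G1,4.5), (17,G3,4.5), (18,G3,6), (19,G4,7), (20,G1,8), (21,G2,9), (23,G1,10), (24,G2,11.5), (24,G4,11.5), (25,G2,14), (25,G3,14), (25,G4,14), (27,G3,16.5), (27,G4,16.5)
Step 2: Sum ranks within each group.
R_1 = 22.5 (n_1 = 3)
R_2 = 35.5 (n_2 = 4)
R_3 = 43 (n_3 = 5)
R_4 = 52 (n_4 = 5)
Step 3: H = 12/(N(N+1)) * sum(R_i^2/n_i) - 3(N+1)
     = 12/(17*18) * (22.5^2/3 + 35.5^2/4 + 43^2/5 + 52^2/5) - 3*18
     = 0.039216 * 1394.41 - 54
     = 0.682843.
Step 4: Ties present; correction factor C = 1 - 42/(17^3 - 17) = 0.991422. Corrected H = 0.682843 / 0.991422 = 0.688752.
Step 5: Under H0, H ~ chi^2(3); p-value = 0.875846.
Step 6: alpha = 0.05. fail to reject H0.

H = 0.6888, df = 3, p = 0.875846, fail to reject H0.


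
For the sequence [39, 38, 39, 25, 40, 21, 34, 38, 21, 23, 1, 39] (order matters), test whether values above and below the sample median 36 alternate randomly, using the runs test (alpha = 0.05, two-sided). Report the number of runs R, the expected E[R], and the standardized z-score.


Step 1: Compute median = 36; label A = above, B = below.
Labels in order: AAABABBABBBA  (n_A = 6, n_B = 6)
Step 2: Count runs R = 7.
Step 3: Under H0 (random ordering), E[R] = 2*n_A*n_B/(n_A+n_B) + 1 = 2*6*6/12 + 1 = 7.0000.
        Var[R] = 2*n_A*n_B*(2*n_A*n_B - n_A - n_B) / ((n_A+n_B)^2 * (n_A+n_B-1)) = 4320/1584 = 2.7273.
        SD[R] = 1.6514.
Step 4: R = E[R], so z = 0 with no continuity correction.
Step 5: Two-sided p-value via normal approximation = 2*(1 - Phi(|z|)) = 1.000000.
Step 6: alpha = 0.05. fail to reject H0.

R = 7, z = 0.0000, p = 1.000000, fail to reject H0.


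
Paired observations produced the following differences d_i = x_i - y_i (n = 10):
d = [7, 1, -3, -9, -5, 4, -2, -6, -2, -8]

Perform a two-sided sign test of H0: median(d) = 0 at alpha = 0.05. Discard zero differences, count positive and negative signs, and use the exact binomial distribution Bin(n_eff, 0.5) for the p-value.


Step 1: Discard zero differences. Original n = 10; n_eff = number of nonzero differences = 10.
Nonzero differences (with sign): +7, +1, -3, -9, -5, +4, -2, -6, -2, -8
Step 2: Count signs: positive = 3, negative = 7.
Step 3: Under H0: P(positive) = 0.5, so the number of positives S ~ Bin(10, 0.5).
Step 4: Two-sided exact p-value = sum of Bin(10,0.5) probabilities at or below the observed probability = 0.343750.
Step 5: alpha = 0.05. fail to reject H0.

n_eff = 10, pos = 3, neg = 7, p = 0.343750, fail to reject H0.


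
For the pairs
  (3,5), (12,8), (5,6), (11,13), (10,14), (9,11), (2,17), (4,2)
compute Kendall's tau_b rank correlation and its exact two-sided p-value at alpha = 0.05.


Step 1: Enumerate the 28 unordered pairs (i,j) with i<j and classify each by sign(x_j-x_i) * sign(y_j-y_i).
  (1,2):dx=+9,dy=+3->C; (1,3):dx=+2,dy=+1->C; (1,4):dx=+8,dy=+8->C; (1,5):dx=+7,dy=+9->C
  (1,6):dx=+6,dy=+6->C; (1,7):dx=-1,dy=+12->D; (1,8):dx=+1,dy=-3->D; (2,3):dx=-7,dy=-2->C
  (2,4):dx=-1,dy=+5->D; (2,5):dx=-2,dy=+6->D; (2,6):dx=-3,dy=+3->D; (2,7):dx=-10,dy=+9->D
  (2,8):dx=-8,dy=-6->C; (3,4):dx=+6,dy=+7->C; (3,5):dx=+5,dy=+8->C; (3,6):dx=+4,dy=+5->C
  (3,7):dx=-3,dy=+11->D; (3,8):dx=-1,dy=-4->C; (4,5):dx=-1,dy=+1->D; (4,6):dx=-2,dy=-2->C
  (4,7):dx=-9,dy=+4->D; (4,8):dx=-7,dy=-11->C; (5,6):dx=-1,dy=-3->C; (5,7):dx=-8,dy=+3->D
  (5,8):dx=-6,dy=-12->C; (6,7):dx=-7,dy=+6->D; (6,8):dx=-5,dy=-9->C; (7,8):dx=+2,dy=-15->D
Step 2: C = 16, D = 12, total pairs = 28.
Step 3: tau = (C - D)/(n(n-1)/2) = (16 - 12)/28 = 0.142857.
Step 4: Exact two-sided p-value (enumerate n! = 40320 permutations of y under H0): p = 0.719544.
Step 5: alpha = 0.05. fail to reject H0.

tau_b = 0.1429 (C=16, D=12), p = 0.719544, fail to reject H0.


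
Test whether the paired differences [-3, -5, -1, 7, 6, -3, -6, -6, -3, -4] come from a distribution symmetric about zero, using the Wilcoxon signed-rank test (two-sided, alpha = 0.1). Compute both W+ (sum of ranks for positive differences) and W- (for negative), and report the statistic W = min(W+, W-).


Step 1: Drop any zero differences (none here) and take |d_i|.
|d| = [3, 5, 1, 7, 6, 3, 6, 6, 3, 4]
Step 2: Midrank |d_i| (ties get averaged ranks).
ranks: |3|->3, |5|->6, |1|->1, |7|->10, |6|->8, |3|->3, |6|->8, |6|->8, |3|->3, |4|->5
Step 3: Attach original signs; sum ranks with positive sign and with negative sign.
W+ = 10 + 8 = 18
W- = 3 + 6 + 1 + 3 + 8 + 8 + 3 + 5 = 37
(Check: W+ + W- = 55 should equal n(n+1)/2 = 55.)
Step 4: Test statistic W = min(W+, W-) = 18.
Step 5: Ties in |d|, so use the tie-corrected normal approximation.
        E[W] = n(n+1)/4 = 10*11/4 = 27.5.
        Tie groups: |d|=3 (t=3), |d|=6 (t=3); sum(t^3 - t) = 48.
        Var[W] = n(n+1)(2n+1)/24 - sum(t^3-t)/48 = 2310/24 - 48/48 = 95.25.
        z = (W - E[W]) / sqrt(Var[W]) = (18 - 27.5) / 9.7596 = -0.9734.
        Two-sided p = 2*Phi(z) = 0.330355.
Step 6: alpha = 0.1. fail to reject H0.

W+ = 18, W- = 37, W = min = 18, p = 0.330355, fail to reject H0.


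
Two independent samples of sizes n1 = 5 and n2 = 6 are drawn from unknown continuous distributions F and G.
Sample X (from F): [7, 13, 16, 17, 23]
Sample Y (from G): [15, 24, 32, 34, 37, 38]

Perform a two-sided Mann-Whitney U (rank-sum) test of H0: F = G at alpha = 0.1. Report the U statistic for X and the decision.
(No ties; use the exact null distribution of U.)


Step 1: Combine and sort all 11 observations; assign midranks.
sorted (value, group): (7,X), (13,X), (15,Y), (16,X), (17,X), (23,X), (24,Y), (32,Y), (34,Y), (37,Y), (38,Y)
ranks: 7->1, 13->2, 15->3, 16->4, 17->5, 23->6, 24->7, 32->8, 34->9, 37->10, 38->11
Step 2: Rank sum for X: R1 = 1 + 2 + 4 + 5 + 6 = 18.
Step 3: U_X = R1 - n1(n1+1)/2 = 18 - 5*6/2 = 18 - 15 = 3.
       U_Y = n1*n2 - U_X = 30 - 3 = 27.
Step 4: No ties, so the exact null distribution of U (based on enumerating the C(11,5) = 462 equally likely rank assignments) gives the two-sided p-value.
Step 5: p-value = 0.030303; compare to alpha = 0.1. reject H0.

U_X = 3, p = 0.030303, reject H0 at alpha = 0.1.


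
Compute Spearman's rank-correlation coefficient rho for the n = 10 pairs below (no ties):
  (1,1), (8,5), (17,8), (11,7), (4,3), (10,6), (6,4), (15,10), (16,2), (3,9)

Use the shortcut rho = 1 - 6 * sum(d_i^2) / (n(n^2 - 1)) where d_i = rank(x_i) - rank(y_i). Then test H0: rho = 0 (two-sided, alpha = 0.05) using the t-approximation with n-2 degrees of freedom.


Step 1: Rank x and y separately (midranks; no ties here).
rank(x): 1->1, 8->5, 17->10, 11->7, 4->3, 10->6, 6->4, 15->8, 16->9, 3->2
rank(y): 1->1, 5->5, 8->8, 7->7, 3->3, 6->6, 4->4, 10->10, 2->2, 9->9
Step 2: d_i = R_x(i) - R_y(i); compute d_i^2.
  (1-1)^2=0, (5-5)^2=0, (10-8)^2=4, (7-7)^2=0, (3-3)^2=0, (6-6)^2=0, (4-4)^2=0, (8-10)^2=4, (9-2)^2=49, (2-9)^2=49
sum(d^2) = 106.
Step 3: rho = 1 - 6*106 / (10*(10^2 - 1)) = 1 - 636/990 = 0.357576.
Step 4: Under H0, t = rho * sqrt((n-2)/(1-rho^2)) = 1.0830 ~ t(8).
Step 5: Two-sided p-value from the t-distribution with 8 df = 0.310376.
Step 6: alpha = 0.05. fail to reject H0.

rho = 0.3576, p = 0.310376, fail to reject H0 at alpha = 0.05.


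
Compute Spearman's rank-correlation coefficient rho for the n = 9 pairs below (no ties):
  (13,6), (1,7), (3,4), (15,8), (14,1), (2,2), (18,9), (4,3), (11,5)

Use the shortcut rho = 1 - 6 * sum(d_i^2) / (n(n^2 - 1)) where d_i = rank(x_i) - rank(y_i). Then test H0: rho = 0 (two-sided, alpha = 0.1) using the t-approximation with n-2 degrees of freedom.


Step 1: Rank x and y separately (midranks; no ties here).
rank(x): 13->6, 1->1, 3->3, 15->8, 14->7, 2->2, 18->9, 4->4, 11->5
rank(y): 6->6, 7->7, 4->4, 8->8, 1->1, 2->2, 9->9, 3->3, 5->5
Step 2: d_i = R_x(i) - R_y(i); compute d_i^2.
  (6-6)^2=0, (1-7)^2=36, (3-4)^2=1, (8-8)^2=0, (7-1)^2=36, (2-2)^2=0, (9-9)^2=0, (4-3)^2=1, (5-5)^2=0
sum(d^2) = 74.
Step 3: rho = 1 - 6*74 / (9*(9^2 - 1)) = 1 - 444/720 = 0.383333.
Step 4: Under H0, t = rho * sqrt((n-2)/(1-rho^2)) = 1.0981 ~ t(7).
Step 5: Two-sided p-value from the t-distribution with 7 df = 0.308495.
Step 6: alpha = 0.1. fail to reject H0.

rho = 0.3833, p = 0.308495, fail to reject H0 at alpha = 0.1.


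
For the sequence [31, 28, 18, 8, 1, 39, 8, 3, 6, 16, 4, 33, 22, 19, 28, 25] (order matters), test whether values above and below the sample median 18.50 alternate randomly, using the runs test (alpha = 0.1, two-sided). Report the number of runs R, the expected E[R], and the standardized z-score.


Step 1: Compute median = 18.50; label A = above, B = below.
Labels in order: AABBBABBBBBAAAAA  (n_A = 8, n_B = 8)
Step 2: Count runs R = 5.
Step 3: Under H0 (random ordering), E[R] = 2*n_A*n_B/(n_A+n_B) + 1 = 2*8*8/16 + 1 = 9.0000.
        Var[R] = 2*n_A*n_B*(2*n_A*n_B - n_A - n_B) / ((n_A+n_B)^2 * (n_A+n_B-1)) = 14336/3840 = 3.7333.
        SD[R] = 1.9322.
Step 4: Continuity-corrected z = (R + 0.5 - E[R]) / SD[R] = (5 + 0.5 - 9.0000) / 1.9322 = -1.8114.
Step 5: Two-sided p-value via normal approximation = 2*(1 - Phi(|z|)) = 0.070076.
Step 6: alpha = 0.1. reject H0.

R = 5, z = -1.8114, p = 0.070076, reject H0.


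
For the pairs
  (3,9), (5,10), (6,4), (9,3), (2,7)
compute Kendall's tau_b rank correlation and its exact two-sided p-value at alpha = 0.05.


Step 1: Enumerate the 10 unordered pairs (i,j) with i<j and classify each by sign(x_j-x_i) * sign(y_j-y_i).
  (1,2):dx=+2,dy=+1->C; (1,3):dx=+3,dy=-5->D; (1,4):dx=+6,dy=-6->D; (1,5):dx=-1,dy=-2->C
  (2,3):dx=+1,dy=-6->D; (2,4):dx=+4,dy=-7->D; (2,5):dx=-3,dy=-3->C; (3,4):dx=+3,dy=-1->D
  (3,5):dx=-4,dy=+3->D; (4,5):dx=-7,dy=+4->D
Step 2: C = 3, D = 7, total pairs = 10.
Step 3: tau = (C - D)/(n(n-1)/2) = (3 - 7)/10 = -0.400000.
Step 4: Exact two-sided p-value (enumerate n! = 120 permutations of y under H0): p = 0.483333.
Step 5: alpha = 0.05. fail to reject H0.

tau_b = -0.4000 (C=3, D=7), p = 0.483333, fail to reject H0.


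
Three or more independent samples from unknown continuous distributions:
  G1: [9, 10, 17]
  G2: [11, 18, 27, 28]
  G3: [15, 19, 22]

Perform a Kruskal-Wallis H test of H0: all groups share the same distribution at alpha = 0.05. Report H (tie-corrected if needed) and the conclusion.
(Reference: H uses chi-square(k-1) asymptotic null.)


Step 1: Combine all N = 10 observations and assign midranks.
sorted (value, group, rank): (9,G1,1), (10,G1,2), (11,G2,3), (15,G3,4), (17,G1,5), (18,G2,6), (19,G3,7), (22,G3,8), (27,G2,9), (28,G2,10)
Step 2: Sum ranks within each group.
R_1 = 8 (n_1 = 3)
R_2 = 28 (n_2 = 4)
R_3 = 19 (n_3 = 3)
Step 3: H = 12/(N(N+1)) * sum(R_i^2/n_i) - 3(N+1)
     = 12/(10*11) * (8^2/3 + 28^2/4 + 19^2/3) - 3*11
     = 0.109091 * 337.667 - 33
     = 3.836364.
Step 4: No ties, so H is used without correction.
Step 5: Under H0, H ~ chi^2(2); p-value = 0.146874.
Step 6: alpha = 0.05. fail to reject H0.

H = 3.8364, df = 2, p = 0.146874, fail to reject H0.


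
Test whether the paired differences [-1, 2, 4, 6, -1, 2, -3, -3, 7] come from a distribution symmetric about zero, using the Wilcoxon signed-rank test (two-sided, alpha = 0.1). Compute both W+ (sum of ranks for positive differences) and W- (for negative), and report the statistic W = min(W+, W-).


Step 1: Drop any zero differences (none here) and take |d_i|.
|d| = [1, 2, 4, 6, 1, 2, 3, 3, 7]
Step 2: Midrank |d_i| (ties get averaged ranks).
ranks: |1|->1.5, |2|->3.5, |4|->7, |6|->8, |1|->1.5, |2|->3.5, |3|->5.5, |3|->5.5, |7|->9
Step 3: Attach original signs; sum ranks with positive sign and with negative sign.
W+ = 3.5 + 7 + 8 + 3.5 + 9 = 31
W- = 1.5 + 1.5 + 5.5 + 5.5 = 14
(Check: W+ + W- = 45 should equal n(n+1)/2 = 45.)
Step 4: Test statistic W = min(W+, W-) = 14.
Step 5: Ties in |d|, so use the tie-corrected normal approximation.
        E[W] = n(n+1)/4 = 9*10/4 = 22.5.
        Tie groups: |d|=1 (t=2), |d|=2 (t=2), |d|=3 (t=2); sum(t^3 - t) = 18.
        Var[W] = n(n+1)(2n+1)/24 - sum(t^3-t)/48 = 1710/24 - 18/48 = 70.875.
        z = (W - E[W]) / sqrt(Var[W]) = (14 - 22.5) / 8.4187 = -1.0097.
        Two-sided p = 2*Phi(z) = 0.312661.
Step 6: alpha = 0.1. fail to reject H0.

W+ = 31, W- = 14, W = min = 14, p = 0.312661, fail to reject H0.


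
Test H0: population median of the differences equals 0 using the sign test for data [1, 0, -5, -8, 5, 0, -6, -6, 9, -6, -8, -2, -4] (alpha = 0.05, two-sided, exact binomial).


Step 1: Discard zero differences. Original n = 13; n_eff = number of nonzero differences = 11.
Nonzero differences (with sign): +1, -5, -8, +5, -6, -6, +9, -6, -8, -2, -4
Step 2: Count signs: positive = 3, negative = 8.
Step 3: Under H0: P(positive) = 0.5, so the number of positives S ~ Bin(11, 0.5).
Step 4: Two-sided exact p-value = sum of Bin(11,0.5) probabilities at or below the observed probability = 0.226562.
Step 5: alpha = 0.05. fail to reject H0.

n_eff = 11, pos = 3, neg = 8, p = 0.226562, fail to reject H0.


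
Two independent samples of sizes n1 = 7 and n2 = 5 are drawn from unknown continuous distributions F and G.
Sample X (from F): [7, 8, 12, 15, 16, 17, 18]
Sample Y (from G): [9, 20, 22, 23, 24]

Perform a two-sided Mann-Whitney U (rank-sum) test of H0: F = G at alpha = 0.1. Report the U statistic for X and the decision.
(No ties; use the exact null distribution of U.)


Step 1: Combine and sort all 12 observations; assign midranks.
sorted (value, group): (7,X), (8,X), (9,Y), (12,X), (15,X), (16,X), (17,X), (18,X), (20,Y), (22,Y), (23,Y), (24,Y)
ranks: 7->1, 8->2, 9->3, 12->4, 15->5, 16->6, 17->7, 18->8, 20->9, 22->10, 23->11, 24->12
Step 2: Rank sum for X: R1 = 1 + 2 + 4 + 5 + 6 + 7 + 8 = 33.
Step 3: U_X = R1 - n1(n1+1)/2 = 33 - 7*8/2 = 33 - 28 = 5.
       U_Y = n1*n2 - U_X = 35 - 5 = 30.
Step 4: No ties, so the exact null distribution of U (based on enumerating the C(12,7) = 792 equally likely rank assignments) gives the two-sided p-value.
Step 5: p-value = 0.047980; compare to alpha = 0.1. reject H0.

U_X = 5, p = 0.047980, reject H0 at alpha = 0.1.


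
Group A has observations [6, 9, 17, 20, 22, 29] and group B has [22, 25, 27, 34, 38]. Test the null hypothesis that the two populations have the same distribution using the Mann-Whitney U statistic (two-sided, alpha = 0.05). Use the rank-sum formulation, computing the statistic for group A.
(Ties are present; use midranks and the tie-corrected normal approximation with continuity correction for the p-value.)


Step 1: Combine and sort all 11 observations; assign midranks.
sorted (value, group): (6,X), (9,X), (17,X), (20,X), (22,X), (22,Y), (25,Y), (27,Y), (29,X), (34,Y), (38,Y)
ranks: 6->1, 9->2, 17->3, 20->4, 22->5.5, 22->5.5, 25->7, 27->8, 29->9, 34->10, 38->11
Step 2: Rank sum for X: R1 = 1 + 2 + 3 + 4 + 5.5 + 9 = 24.5.
Step 3: U_X = R1 - n1(n1+1)/2 = 24.5 - 6*7/2 = 24.5 - 21 = 3.5.
       U_Y = n1*n2 - U_X = 30 - 3.5 = 26.5.
Step 4: Ties are present, so use the tie-corrected normal approximation (with continuity correction) for the p-value.
Step 5: p-value = 0.044126; compare to alpha = 0.05. reject H0.

U_X = 3.5, p = 0.044126, reject H0 at alpha = 0.05.


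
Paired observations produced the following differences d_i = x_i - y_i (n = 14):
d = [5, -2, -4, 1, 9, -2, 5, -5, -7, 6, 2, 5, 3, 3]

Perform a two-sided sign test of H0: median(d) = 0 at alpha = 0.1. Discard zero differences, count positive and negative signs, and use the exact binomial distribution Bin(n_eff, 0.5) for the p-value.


Step 1: Discard zero differences. Original n = 14; n_eff = number of nonzero differences = 14.
Nonzero differences (with sign): +5, -2, -4, +1, +9, -2, +5, -5, -7, +6, +2, +5, +3, +3
Step 2: Count signs: positive = 9, negative = 5.
Step 3: Under H0: P(positive) = 0.5, so the number of positives S ~ Bin(14, 0.5).
Step 4: Two-sided exact p-value = sum of Bin(14,0.5) probabilities at or below the observed probability = 0.423950.
Step 5: alpha = 0.1. fail to reject H0.

n_eff = 14, pos = 9, neg = 5, p = 0.423950, fail to reject H0.


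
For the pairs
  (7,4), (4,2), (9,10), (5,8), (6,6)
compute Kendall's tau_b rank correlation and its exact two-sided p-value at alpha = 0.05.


Step 1: Enumerate the 10 unordered pairs (i,j) with i<j and classify each by sign(x_j-x_i) * sign(y_j-y_i).
  (1,2):dx=-3,dy=-2->C; (1,3):dx=+2,dy=+6->C; (1,4):dx=-2,dy=+4->D; (1,5):dx=-1,dy=+2->D
  (2,3):dx=+5,dy=+8->C; (2,4):dx=+1,dy=+6->C; (2,5):dx=+2,dy=+4->C; (3,4):dx=-4,dy=-2->C
  (3,5):dx=-3,dy=-4->C; (4,5):dx=+1,dy=-2->D
Step 2: C = 7, D = 3, total pairs = 10.
Step 3: tau = (C - D)/(n(n-1)/2) = (7 - 3)/10 = 0.400000.
Step 4: Exact two-sided p-value (enumerate n! = 120 permutations of y under H0): p = 0.483333.
Step 5: alpha = 0.05. fail to reject H0.

tau_b = 0.4000 (C=7, D=3), p = 0.483333, fail to reject H0.


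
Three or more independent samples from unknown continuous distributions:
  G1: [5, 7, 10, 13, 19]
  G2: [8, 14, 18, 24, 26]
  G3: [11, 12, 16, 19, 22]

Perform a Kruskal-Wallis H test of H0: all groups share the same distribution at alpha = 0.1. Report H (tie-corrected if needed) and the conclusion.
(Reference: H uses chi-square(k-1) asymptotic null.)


Step 1: Combine all N = 15 observations and assign midranks.
sorted (value, group, rank): (5,G1,1), (7,G1,2), (8,G2,3), (10,G1,4), (11,G3,5), (12,G3,6), (13,G1,7), (14,G2,8), (16,G3,9), (18,G2,10), (19,G1,11.5), (19,G3,11.5), (22,G3,13), (24,G2,14), (26,G2,15)
Step 2: Sum ranks within each group.
R_1 = 25.5 (n_1 = 5)
R_2 = 50 (n_2 = 5)
R_3 = 44.5 (n_3 = 5)
Step 3: H = 12/(N(N+1)) * sum(R_i^2/n_i) - 3(N+1)
     = 12/(15*16) * (25.5^2/5 + 50^2/5 + 44.5^2/5) - 3*16
     = 0.050000 * 1026.1 - 48
     = 3.305000.
Step 4: Ties present; correction factor C = 1 - 6/(15^3 - 15) = 0.998214. Corrected H = 3.305000 / 0.998214 = 3.310912.
Step 5: Under H0, H ~ chi^2(2); p-value = 0.191005.
Step 6: alpha = 0.1. fail to reject H0.

H = 3.3109, df = 2, p = 0.191005, fail to reject H0.


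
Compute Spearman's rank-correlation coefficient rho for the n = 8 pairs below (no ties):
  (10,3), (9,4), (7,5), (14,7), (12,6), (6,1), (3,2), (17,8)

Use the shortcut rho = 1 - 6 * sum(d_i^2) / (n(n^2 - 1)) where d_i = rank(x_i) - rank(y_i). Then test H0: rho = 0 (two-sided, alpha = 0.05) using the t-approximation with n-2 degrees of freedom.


Step 1: Rank x and y separately (midranks; no ties here).
rank(x): 10->5, 9->4, 7->3, 14->7, 12->6, 6->2, 3->1, 17->8
rank(y): 3->3, 4->4, 5->5, 7->7, 6->6, 1->1, 2->2, 8->8
Step 2: d_i = R_x(i) - R_y(i); compute d_i^2.
  (5-3)^2=4, (4-4)^2=0, (3-5)^2=4, (7-7)^2=0, (6-6)^2=0, (2-1)^2=1, (1-2)^2=1, (8-8)^2=0
sum(d^2) = 10.
Step 3: rho = 1 - 6*10 / (8*(8^2 - 1)) = 1 - 60/504 = 0.880952.
Step 4: Under H0, t = rho * sqrt((n-2)/(1-rho^2)) = 4.5601 ~ t(6).
Step 5: Two-sided p-value from the t-distribution with 6 df = 0.003850.
Step 6: alpha = 0.05. reject H0.

rho = 0.8810, p = 0.003850, reject H0 at alpha = 0.05.


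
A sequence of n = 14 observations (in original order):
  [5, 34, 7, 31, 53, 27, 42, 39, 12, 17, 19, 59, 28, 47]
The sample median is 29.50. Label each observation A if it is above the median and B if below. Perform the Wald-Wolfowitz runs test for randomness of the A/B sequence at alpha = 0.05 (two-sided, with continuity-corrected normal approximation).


Step 1: Compute median = 29.50; label A = above, B = below.
Labels in order: BABAABAABBBABA  (n_A = 7, n_B = 7)
Step 2: Count runs R = 10.
Step 3: Under H0 (random ordering), E[R] = 2*n_A*n_B/(n_A+n_B) + 1 = 2*7*7/14 + 1 = 8.0000.
        Var[R] = 2*n_A*n_B*(2*n_A*n_B - n_A - n_B) / ((n_A+n_B)^2 * (n_A+n_B-1)) = 8232/2548 = 3.2308.
        SD[R] = 1.7974.
Step 4: Continuity-corrected z = (R - 0.5 - E[R]) / SD[R] = (10 - 0.5 - 8.0000) / 1.7974 = 0.8345.
Step 5: Two-sided p-value via normal approximation = 2*(1 - Phi(|z|)) = 0.403986.
Step 6: alpha = 0.05. fail to reject H0.

R = 10, z = 0.8345, p = 0.403986, fail to reject H0.


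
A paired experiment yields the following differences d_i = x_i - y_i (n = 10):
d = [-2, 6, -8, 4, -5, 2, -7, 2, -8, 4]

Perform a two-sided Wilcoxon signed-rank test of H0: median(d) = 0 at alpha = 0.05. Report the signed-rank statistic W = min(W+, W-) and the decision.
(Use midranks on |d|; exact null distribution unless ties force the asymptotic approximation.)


Step 1: Drop any zero differences (none here) and take |d_i|.
|d| = [2, 6, 8, 4, 5, 2, 7, 2, 8, 4]
Step 2: Midrank |d_i| (ties get averaged ranks).
ranks: |2|->2, |6|->7, |8|->9.5, |4|->4.5, |5|->6, |2|->2, |7|->8, |2|->2, |8|->9.5, |4|->4.5
Step 3: Attach original signs; sum ranks with positive sign and with negative sign.
W+ = 7 + 4.5 + 2 + 2 + 4.5 = 20
W- = 2 + 9.5 + 6 + 8 + 9.5 = 35
(Check: W+ + W- = 55 should equal n(n+1)/2 = 55.)
Step 4: Test statistic W = min(W+, W-) = 20.
Step 5: Ties in |d|, so use the tie-corrected normal approximation.
        E[W] = n(n+1)/4 = 10*11/4 = 27.5.
        Tie groups: |d|=2 (t=3), |d|=4 (t=2), |d|=8 (t=2); sum(t^3 - t) = 36.
        Var[W] = n(n+1)(2n+1)/24 - sum(t^3-t)/48 = 2310/24 - 36/48 = 95.5.
        z = (W - E[W]) / sqrt(Var[W]) = (20 - 27.5) / 9.7724 = -0.7675.
        Two-sided p = 2*Phi(z) = 0.442804.
Step 6: alpha = 0.05. fail to reject H0.

W+ = 20, W- = 35, W = min = 20, p = 0.442804, fail to reject H0.


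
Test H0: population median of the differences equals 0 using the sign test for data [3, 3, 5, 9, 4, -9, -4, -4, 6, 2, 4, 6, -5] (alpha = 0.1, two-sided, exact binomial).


Step 1: Discard zero differences. Original n = 13; n_eff = number of nonzero differences = 13.
Nonzero differences (with sign): +3, +3, +5, +9, +4, -9, -4, -4, +6, +2, +4, +6, -5
Step 2: Count signs: positive = 9, negative = 4.
Step 3: Under H0: P(positive) = 0.5, so the number of positives S ~ Bin(13, 0.5).
Step 4: Two-sided exact p-value = sum of Bin(13,0.5) probabilities at or below the observed probability = 0.266846.
Step 5: alpha = 0.1. fail to reject H0.

n_eff = 13, pos = 9, neg = 4, p = 0.266846, fail to reject H0.


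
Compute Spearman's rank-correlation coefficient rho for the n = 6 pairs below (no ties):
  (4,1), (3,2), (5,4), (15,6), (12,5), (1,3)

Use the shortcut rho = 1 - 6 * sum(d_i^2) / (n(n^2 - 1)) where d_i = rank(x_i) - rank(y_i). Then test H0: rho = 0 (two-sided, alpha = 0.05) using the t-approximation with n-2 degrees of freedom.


Step 1: Rank x and y separately (midranks; no ties here).
rank(x): 4->3, 3->2, 5->4, 15->6, 12->5, 1->1
rank(y): 1->1, 2->2, 4->4, 6->6, 5->5, 3->3
Step 2: d_i = R_x(i) - R_y(i); compute d_i^2.
  (3-1)^2=4, (2-2)^2=0, (4-4)^2=0, (6-6)^2=0, (5-5)^2=0, (1-3)^2=4
sum(d^2) = 8.
Step 3: rho = 1 - 6*8 / (6*(6^2 - 1)) = 1 - 48/210 = 0.771429.
Step 4: Under H0, t = rho * sqrt((n-2)/(1-rho^2)) = 2.4247 ~ t(4).
Step 5: Two-sided p-value from the t-distribution with 4 df = 0.072397.
Step 6: alpha = 0.05. fail to reject H0.

rho = 0.7714, p = 0.072397, fail to reject H0 at alpha = 0.05.


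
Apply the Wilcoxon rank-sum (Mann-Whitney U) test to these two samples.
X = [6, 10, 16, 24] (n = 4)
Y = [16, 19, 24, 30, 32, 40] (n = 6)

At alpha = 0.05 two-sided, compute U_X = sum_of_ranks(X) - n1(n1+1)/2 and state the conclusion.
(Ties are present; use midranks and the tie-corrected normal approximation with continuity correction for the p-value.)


Step 1: Combine and sort all 10 observations; assign midranks.
sorted (value, group): (6,X), (10,X), (16,X), (16,Y), (19,Y), (24,X), (24,Y), (30,Y), (32,Y), (40,Y)
ranks: 6->1, 10->2, 16->3.5, 16->3.5, 19->5, 24->6.5, 24->6.5, 30->8, 32->9, 40->10
Step 2: Rank sum for X: R1 = 1 + 2 + 3.5 + 6.5 = 13.
Step 3: U_X = R1 - n1(n1+1)/2 = 13 - 4*5/2 = 13 - 10 = 3.
       U_Y = n1*n2 - U_X = 24 - 3 = 21.
Step 4: Ties are present, so use the tie-corrected normal approximation (with continuity correction) for the p-value.
Step 5: p-value = 0.068259; compare to alpha = 0.05. fail to reject H0.

U_X = 3, p = 0.068259, fail to reject H0 at alpha = 0.05.


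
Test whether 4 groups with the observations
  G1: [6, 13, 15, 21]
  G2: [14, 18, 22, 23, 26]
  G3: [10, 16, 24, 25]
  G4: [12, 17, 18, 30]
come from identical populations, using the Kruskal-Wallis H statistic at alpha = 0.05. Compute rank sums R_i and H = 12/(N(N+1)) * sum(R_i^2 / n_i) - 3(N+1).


Step 1: Combine all N = 17 observations and assign midranks.
sorted (value, group, rank): (6,G1,1), (10,G3,2), (12,G4,3), (13,G1,4), (14,G2,5), (15,G1,6), (16,G3,7), (17,G4,8), (18,G2,9.5), (18,G4,9.5), (21,G1,11), (22,G2,12), (23,G2,13), (24,G3,14), (25,G3,15), (26,G2,16), (30,G4,17)
Step 2: Sum ranks within each group.
R_1 = 22 (n_1 = 4)
R_2 = 55.5 (n_2 = 5)
R_3 = 38 (n_3 = 4)
R_4 = 37.5 (n_4 = 4)
Step 3: H = 12/(N(N+1)) * sum(R_i^2/n_i) - 3(N+1)
     = 12/(17*18) * (22^2/4 + 55.5^2/5 + 38^2/4 + 37.5^2/4) - 3*18
     = 0.039216 * 1449.61 - 54
     = 2.847549.
Step 4: Ties present; correction factor C = 1 - 6/(17^3 - 17) = 0.998775. Corrected H = 2.847549 / 0.998775 = 2.851043.
Step 5: Under H0, H ~ chi^2(3); p-value = 0.415166.
Step 6: alpha = 0.05. fail to reject H0.

H = 2.8510, df = 3, p = 0.415166, fail to reject H0.


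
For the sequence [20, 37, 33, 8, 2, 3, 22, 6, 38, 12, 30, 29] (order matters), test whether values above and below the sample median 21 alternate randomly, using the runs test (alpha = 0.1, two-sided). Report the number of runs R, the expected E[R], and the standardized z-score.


Step 1: Compute median = 21; label A = above, B = below.
Labels in order: BAABBBABABAA  (n_A = 6, n_B = 6)
Step 2: Count runs R = 8.
Step 3: Under H0 (random ordering), E[R] = 2*n_A*n_B/(n_A+n_B) + 1 = 2*6*6/12 + 1 = 7.0000.
        Var[R] = 2*n_A*n_B*(2*n_A*n_B - n_A - n_B) / ((n_A+n_B)^2 * (n_A+n_B-1)) = 4320/1584 = 2.7273.
        SD[R] = 1.6514.
Step 4: Continuity-corrected z = (R - 0.5 - E[R]) / SD[R] = (8 - 0.5 - 7.0000) / 1.6514 = 0.3028.
Step 5: Two-sided p-value via normal approximation = 2*(1 - Phi(|z|)) = 0.762069.
Step 6: alpha = 0.1. fail to reject H0.

R = 8, z = 0.3028, p = 0.762069, fail to reject H0.


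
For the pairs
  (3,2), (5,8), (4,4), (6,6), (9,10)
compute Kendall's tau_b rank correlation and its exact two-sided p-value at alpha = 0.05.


Step 1: Enumerate the 10 unordered pairs (i,j) with i<j and classify each by sign(x_j-x_i) * sign(y_j-y_i).
  (1,2):dx=+2,dy=+6->C; (1,3):dx=+1,dy=+2->C; (1,4):dx=+3,dy=+4->C; (1,5):dx=+6,dy=+8->C
  (2,3):dx=-1,dy=-4->C; (2,4):dx=+1,dy=-2->D; (2,5):dx=+4,dy=+2->C; (3,4):dx=+2,dy=+2->C
  (3,5):dx=+5,dy=+6->C; (4,5):dx=+3,dy=+4->C
Step 2: C = 9, D = 1, total pairs = 10.
Step 3: tau = (C - D)/(n(n-1)/2) = (9 - 1)/10 = 0.800000.
Step 4: Exact two-sided p-value (enumerate n! = 120 permutations of y under H0): p = 0.083333.
Step 5: alpha = 0.05. fail to reject H0.

tau_b = 0.8000 (C=9, D=1), p = 0.083333, fail to reject H0.


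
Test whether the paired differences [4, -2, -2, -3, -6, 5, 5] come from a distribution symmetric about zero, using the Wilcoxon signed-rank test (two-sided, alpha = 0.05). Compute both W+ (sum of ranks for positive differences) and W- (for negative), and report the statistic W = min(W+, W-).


Step 1: Drop any zero differences (none here) and take |d_i|.
|d| = [4, 2, 2, 3, 6, 5, 5]
Step 2: Midrank |d_i| (ties get averaged ranks).
ranks: |4|->4, |2|->1.5, |2|->1.5, |3|->3, |6|->7, |5|->5.5, |5|->5.5
Step 3: Attach original signs; sum ranks with positive sign and with negative sign.
W+ = 4 + 5.5 + 5.5 = 15
W- = 1.5 + 1.5 + 3 + 7 = 13
(Check: W+ + W- = 28 should equal n(n+1)/2 = 28.)
Step 4: Test statistic W = min(W+, W-) = 13.
Step 5: Ties in |d|, so use the tie-corrected normal approximation.
        E[W] = n(n+1)/4 = 7*8/4 = 14.
        Tie groups: |d|=2 (t=2), |d|=5 (t=2); sum(t^3 - t) = 12.
        Var[W] = n(n+1)(2n+1)/24 - sum(t^3-t)/48 = 840/24 - 12/48 = 34.75.
        z = (W - E[W]) / sqrt(Var[W]) = (13 - 14) / 5.8949 = -0.1696.
        Two-sided p = 2*Phi(z) = 0.865295.
Step 6: alpha = 0.05. fail to reject H0.

W+ = 15, W- = 13, W = min = 13, p = 0.865295, fail to reject H0.


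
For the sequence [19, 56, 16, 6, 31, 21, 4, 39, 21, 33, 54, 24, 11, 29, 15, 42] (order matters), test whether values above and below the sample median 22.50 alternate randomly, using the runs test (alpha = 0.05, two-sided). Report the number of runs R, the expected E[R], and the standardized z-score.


Step 1: Compute median = 22.50; label A = above, B = below.
Labels in order: BABBABBABAAABABA  (n_A = 8, n_B = 8)
Step 2: Count runs R = 12.
Step 3: Under H0 (random ordering), E[R] = 2*n_A*n_B/(n_A+n_B) + 1 = 2*8*8/16 + 1 = 9.0000.
        Var[R] = 2*n_A*n_B*(2*n_A*n_B - n_A - n_B) / ((n_A+n_B)^2 * (n_A+n_B-1)) = 14336/3840 = 3.7333.
        SD[R] = 1.9322.
Step 4: Continuity-corrected z = (R - 0.5 - E[R]) / SD[R] = (12 - 0.5 - 9.0000) / 1.9322 = 1.2939.
Step 5: Two-sided p-value via normal approximation = 2*(1 - Phi(|z|)) = 0.195709.
Step 6: alpha = 0.05. fail to reject H0.

R = 12, z = 1.2939, p = 0.195709, fail to reject H0.


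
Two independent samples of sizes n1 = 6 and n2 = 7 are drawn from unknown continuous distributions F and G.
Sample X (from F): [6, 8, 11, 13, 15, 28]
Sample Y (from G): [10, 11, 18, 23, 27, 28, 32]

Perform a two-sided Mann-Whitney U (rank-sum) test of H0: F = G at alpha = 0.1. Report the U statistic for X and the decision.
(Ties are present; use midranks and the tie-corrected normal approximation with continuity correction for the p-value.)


Step 1: Combine and sort all 13 observations; assign midranks.
sorted (value, group): (6,X), (8,X), (10,Y), (11,X), (11,Y), (13,X), (15,X), (18,Y), (23,Y), (27,Y), (28,X), (28,Y), (32,Y)
ranks: 6->1, 8->2, 10->3, 11->4.5, 11->4.5, 13->6, 15->7, 18->8, 23->9, 27->10, 28->11.5, 28->11.5, 32->13
Step 2: Rank sum for X: R1 = 1 + 2 + 4.5 + 6 + 7 + 11.5 = 32.
Step 3: U_X = R1 - n1(n1+1)/2 = 32 - 6*7/2 = 32 - 21 = 11.
       U_Y = n1*n2 - U_X = 42 - 11 = 31.
Step 4: Ties are present, so use the tie-corrected normal approximation (with continuity correction) for the p-value.
Step 5: p-value = 0.173549; compare to alpha = 0.1. fail to reject H0.

U_X = 11, p = 0.173549, fail to reject H0 at alpha = 0.1.


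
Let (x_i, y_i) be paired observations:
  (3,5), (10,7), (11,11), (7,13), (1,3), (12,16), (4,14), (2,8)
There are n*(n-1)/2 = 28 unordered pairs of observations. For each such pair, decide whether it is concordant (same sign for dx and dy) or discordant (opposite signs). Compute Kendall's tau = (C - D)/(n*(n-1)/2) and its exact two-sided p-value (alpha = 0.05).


Step 1: Enumerate the 28 unordered pairs (i,j) with i<j and classify each by sign(x_j-x_i) * sign(y_j-y_i).
  (1,2):dx=+7,dy=+2->C; (1,3):dx=+8,dy=+6->C; (1,4):dx=+4,dy=+8->C; (1,5):dx=-2,dy=-2->C
  (1,6):dx=+9,dy=+11->C; (1,7):dx=+1,dy=+9->C; (1,8):dx=-1,dy=+3->D; (2,3):dx=+1,dy=+4->C
  (2,4):dx=-3,dy=+6->D; (2,5):dx=-9,dy=-4->C; (2,6):dx=+2,dy=+9->C; (2,7):dx=-6,dy=+7->D
  (2,8):dx=-8,dy=+1->D; (3,4):dx=-4,dy=+2->D; (3,5):dx=-10,dy=-8->C; (3,6):dx=+1,dy=+5->C
  (3,7):dx=-7,dy=+3->D; (3,8):dx=-9,dy=-3->C; (4,5):dx=-6,dy=-10->C; (4,6):dx=+5,dy=+3->C
  (4,7):dx=-3,dy=+1->D; (4,8):dx=-5,dy=-5->C; (5,6):dx=+11,dy=+13->C; (5,7):dx=+3,dy=+11->C
  (5,8):dx=+1,dy=+5->C; (6,7):dx=-8,dy=-2->C; (6,8):dx=-10,dy=-8->C; (7,8):dx=-2,dy=-6->C
Step 2: C = 21, D = 7, total pairs = 28.
Step 3: tau = (C - D)/(n(n-1)/2) = (21 - 7)/28 = 0.500000.
Step 4: Exact two-sided p-value (enumerate n! = 40320 permutations of y under H0): p = 0.108681.
Step 5: alpha = 0.05. fail to reject H0.

tau_b = 0.5000 (C=21, D=7), p = 0.108681, fail to reject H0.


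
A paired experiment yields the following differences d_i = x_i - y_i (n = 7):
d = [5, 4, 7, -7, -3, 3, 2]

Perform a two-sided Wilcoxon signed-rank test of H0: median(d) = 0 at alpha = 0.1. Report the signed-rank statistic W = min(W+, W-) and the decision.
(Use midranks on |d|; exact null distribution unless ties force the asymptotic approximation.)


Step 1: Drop any zero differences (none here) and take |d_i|.
|d| = [5, 4, 7, 7, 3, 3, 2]
Step 2: Midrank |d_i| (ties get averaged ranks).
ranks: |5|->5, |4|->4, |7|->6.5, |7|->6.5, |3|->2.5, |3|->2.5, |2|->1
Step 3: Attach original signs; sum ranks with positive sign and with negative sign.
W+ = 5 + 4 + 6.5 + 2.5 + 1 = 19
W- = 6.5 + 2.5 = 9
(Check: W+ + W- = 28 should equal n(n+1)/2 = 28.)
Step 4: Test statistic W = min(W+, W-) = 9.
Step 5: Ties in |d|, so use the tie-corrected normal approximation.
        E[W] = n(n+1)/4 = 7*8/4 = 14.
        Tie groups: |d|=3 (t=2), |d|=7 (t=2); sum(t^3 - t) = 12.
        Var[W] = n(n+1)(2n+1)/24 - sum(t^3-t)/48 = 840/24 - 12/48 = 34.75.
        z = (W - E[W]) / sqrt(Var[W]) = (9 - 14) / 5.8949 = -0.8482.
        Two-sided p = 2*Phi(z) = 0.396333.
Step 6: alpha = 0.1. fail to reject H0.

W+ = 19, W- = 9, W = min = 9, p = 0.396333, fail to reject H0.


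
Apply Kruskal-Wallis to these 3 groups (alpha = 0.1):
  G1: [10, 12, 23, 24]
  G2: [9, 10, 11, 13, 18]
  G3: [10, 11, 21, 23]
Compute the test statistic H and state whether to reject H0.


Step 1: Combine all N = 13 observations and assign midranks.
sorted (value, group, rank): (9,G2,1), (10,G1,3), (10,G2,3), (10,G3,3), (11,G2,5.5), (11,G3,5.5), (12,G1,7), (13,G2,8), (18,G2,9), (21,G3,10), (23,G1,11.5), (23,G3,11.5), (24,G1,13)
Step 2: Sum ranks within each group.
R_1 = 34.5 (n_1 = 4)
R_2 = 26.5 (n_2 = 5)
R_3 = 30 (n_3 = 4)
Step 3: H = 12/(N(N+1)) * sum(R_i^2/n_i) - 3(N+1)
     = 12/(13*14) * (34.5^2/4 + 26.5^2/5 + 30^2/4) - 3*14
     = 0.065934 * 663.013 - 42
     = 1.715110.
Step 4: Ties present; correction factor C = 1 - 36/(13^3 - 13) = 0.983516. Corrected H = 1.715110 / 0.983516 = 1.743855.
Step 5: Under H0, H ~ chi^2(2); p-value = 0.418145.
Step 6: alpha = 0.1. fail to reject H0.

H = 1.7439, df = 2, p = 0.418145, fail to reject H0.
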